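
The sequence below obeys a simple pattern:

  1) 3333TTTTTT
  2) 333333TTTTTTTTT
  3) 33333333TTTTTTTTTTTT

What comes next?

3333333333TTTTTTTTTTTTTTT

Reading off run lengths: 3 runs 4, 6, 8; T runs 6, 9, 12 — each is linear in n, where the shown terms are n = 2, 3, 4.
For the next term, n = 5, so the run lengths are 10, 15.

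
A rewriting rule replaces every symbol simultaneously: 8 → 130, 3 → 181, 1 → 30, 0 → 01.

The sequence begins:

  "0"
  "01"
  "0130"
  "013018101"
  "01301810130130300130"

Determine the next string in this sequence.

Replace each of the 20 characters of 01301810130130300130 in place — 01 30 181 01 30 130 30 01 30 181 01 30 181 01 181 01 01 30 181 01 — and concatenate.

0130181013013030013018101301810118101013018101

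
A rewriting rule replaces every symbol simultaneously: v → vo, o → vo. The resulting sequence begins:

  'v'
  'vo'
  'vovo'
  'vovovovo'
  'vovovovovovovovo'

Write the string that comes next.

vovovovovovovovovovovovovovovovo

Replace each of the 16 characters of vovovovovovovovo in place — vo vo vo vo vo vo vo vo vo vo vo vo vo vo vo vo — and concatenate.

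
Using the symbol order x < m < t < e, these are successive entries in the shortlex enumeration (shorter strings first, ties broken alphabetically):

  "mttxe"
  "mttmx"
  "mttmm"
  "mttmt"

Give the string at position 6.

mtttx

Advancing 2 positions from mttmt through mttmt → mttme reaches term 6.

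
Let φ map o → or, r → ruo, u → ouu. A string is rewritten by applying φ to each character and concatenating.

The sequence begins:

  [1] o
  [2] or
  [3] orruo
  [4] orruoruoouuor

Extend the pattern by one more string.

Rewriting the 13 symbols of orruoruoouuor one by one yields or ruo ruo ouu or ruo ouu or or ouu ouu or ruo; concatenated:

orruoruoouuorruoouuororouuouuorruo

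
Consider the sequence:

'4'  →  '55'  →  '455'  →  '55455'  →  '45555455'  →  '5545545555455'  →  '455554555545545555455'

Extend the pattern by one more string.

5545545555455455554555545545555455

Each term (from the third on) is the two preceding terms concatenated in order: term 3 = 4·55 = 455.
Continuing: 5545545555455 · 455554555545545555455 gives term 8.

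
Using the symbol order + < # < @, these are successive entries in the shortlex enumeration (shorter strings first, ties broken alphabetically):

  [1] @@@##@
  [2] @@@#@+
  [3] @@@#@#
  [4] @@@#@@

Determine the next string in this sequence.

@@@@++

The successor of @@@#@@ increments the rightmost position that isn't already @ and resets every position after it to +.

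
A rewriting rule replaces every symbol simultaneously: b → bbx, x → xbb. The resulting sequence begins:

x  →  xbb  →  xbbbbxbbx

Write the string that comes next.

xbbbbxbbxbbxbbxxbbbbxbbxxbb

Rewriting each symbol of xbbbbxbbx: x→xbb, b→bbx, b→bbx, b→bbx, b→bbx, x→xbb, b→bbx, b→bbx, x→xbb, which concatenates to xbb bbx bbx bbx bbx xbb bbx bbx xbb.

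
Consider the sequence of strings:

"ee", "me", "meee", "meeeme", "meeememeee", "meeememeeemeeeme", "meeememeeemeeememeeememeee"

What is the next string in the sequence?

From term 3 onward, concatenate the last term with the second-to-last: me·ee = meee, meee·me = meeeme, …
So term 8 is meeememeeemeeememeeememeee·meeememeeemeeeme.

meeememeeemeeememeeememeeemeeememeeemeeeme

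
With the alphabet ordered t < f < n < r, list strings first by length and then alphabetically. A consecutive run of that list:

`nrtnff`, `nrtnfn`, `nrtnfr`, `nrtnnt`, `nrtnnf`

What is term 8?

Stepping forward 3 times from nrtnnf: nrtnnf → nrtnnn → nrtnnr, then the target.

nrtnrt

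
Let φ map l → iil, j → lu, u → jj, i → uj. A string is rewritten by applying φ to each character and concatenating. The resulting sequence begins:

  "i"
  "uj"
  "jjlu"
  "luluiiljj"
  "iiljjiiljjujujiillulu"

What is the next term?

ujujiilluluujujiillulujjlujjluujujiiliiljjiiljj

Replace each of the 21 characters of iiljjiiljjujujiillulu in place — uj uj iil lu lu uj uj iil lu lu jj lu jj lu uj uj iil iil jj iil jj — and concatenate.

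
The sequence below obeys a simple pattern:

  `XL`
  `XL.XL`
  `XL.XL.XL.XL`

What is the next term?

Every step duplicates the string with '.' between the halves.
Doubling XL.XL.XL.XL with '.' between the halves:

XL.XL.XL.XL.XL.XL.XL.XL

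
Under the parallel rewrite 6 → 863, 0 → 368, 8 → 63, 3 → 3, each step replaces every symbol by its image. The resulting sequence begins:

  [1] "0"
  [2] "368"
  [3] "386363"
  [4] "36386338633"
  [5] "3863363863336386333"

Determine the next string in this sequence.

36386333863363863333863363863333

Replace each of the 19 characters of 3863363863336386333 in place — 3 63 863 3 3 863 3 63 863 3 3 3 863 3 63 863 3 3 3 — and concatenate.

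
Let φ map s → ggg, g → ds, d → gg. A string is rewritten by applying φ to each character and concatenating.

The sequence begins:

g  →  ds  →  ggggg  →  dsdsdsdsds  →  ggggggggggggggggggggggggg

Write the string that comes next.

Rewriting the 25 symbols of ggggggggggggggggggggggggg one by one yields ds ds ds ds ds ds ds ds ds ds ds ds ds ds ds ds ds ds ds ds ds ds ds ds ds; concatenated:

dsdsdsdsdsdsdsdsdsdsdsdsdsdsdsdsdsdsdsdsdsdsdsdsds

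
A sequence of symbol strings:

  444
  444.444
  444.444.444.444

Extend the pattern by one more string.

Every step duplicates the string with '.' between the halves.
Doubling 444.444.444.444 with '.' between the halves:

444.444.444.444.444.444.444.444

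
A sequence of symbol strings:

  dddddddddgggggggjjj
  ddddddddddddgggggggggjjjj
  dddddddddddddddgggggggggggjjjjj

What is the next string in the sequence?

ddddddddddddddddddgggggggggggggjjjjjj

Term n consists of 3n d's, followed by 2n+1 g's, followed by n j's, where the shown terms are n = 3, 4, 5.
Setting n = 6 gives 18, 13, 6 characters in each block.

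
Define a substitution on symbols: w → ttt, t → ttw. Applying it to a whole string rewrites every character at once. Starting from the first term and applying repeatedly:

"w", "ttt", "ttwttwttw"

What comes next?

Rewriting each symbol of ttwttwttw: t→ttw, t→ttw, w→ttt, t→ttw, t→ttw, w→ttt, t→ttw, t→ttw, w→ttt, which concatenates to ttw ttw ttt ttw ttw ttt ttw ttw ttt.

ttwttwtttttwttwtttttwttwttt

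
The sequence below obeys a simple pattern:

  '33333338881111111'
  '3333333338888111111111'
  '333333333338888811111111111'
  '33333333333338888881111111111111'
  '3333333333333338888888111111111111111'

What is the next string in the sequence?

Reading off run lengths: 3 runs 7, 9, 11, 13, 15; 8 runs 3, 4, 5, 6, 7; 1 runs 7, 9, 11, 13, 15 — each is linear in n, where the shown terms are n = 3, 4, 5, 6, 7.
For the next term, n = 8, so the run lengths are 17, 8, 17.

333333333333333338888888811111111111111111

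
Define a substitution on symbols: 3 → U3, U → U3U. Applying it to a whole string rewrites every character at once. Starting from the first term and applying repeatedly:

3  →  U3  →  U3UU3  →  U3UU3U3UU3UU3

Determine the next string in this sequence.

U3UU3U3UU3UU3U3UU3U3UU3UU3U3UU3UU3

Replace each of the 13 characters of U3UU3U3UU3UU3 in place — U3U U3 U3U U3U U3 U3U U3 U3U U3U U3 U3U U3U U3 — and concatenate.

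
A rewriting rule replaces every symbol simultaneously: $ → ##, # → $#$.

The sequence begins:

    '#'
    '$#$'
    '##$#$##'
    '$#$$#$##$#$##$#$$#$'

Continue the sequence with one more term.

##$#$####$#$##$#$$#$##$#$##$#$$#$##$#$####$#$##

φ($#$$#$##$#$##$#$$#$) expands symbol-by-symbol to ## $#$ ## ## $#$ ## $#$ $#$ ## $#$ ## $#$ $#$ ## $#$ ## ## $#$ ##; joining the 19 pieces gives the next term.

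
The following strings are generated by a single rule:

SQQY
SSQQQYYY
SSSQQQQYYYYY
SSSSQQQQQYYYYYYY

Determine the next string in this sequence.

Reading off run lengths: S runs 1, 2, 3, 4; Q runs 2, 3, 4, 5; Y runs 1, 3, 5, 7 — each is linear in n (n = 1, 2, …).
For the next term, n = 5, so the run lengths are 5, 6, 9.

SSSSSQQQQQQYYYYYYYYY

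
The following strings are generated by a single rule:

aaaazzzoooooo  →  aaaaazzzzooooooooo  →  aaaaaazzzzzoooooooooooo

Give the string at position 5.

Reading off run lengths: a runs 4, 5, 6; z runs 3, 4, 5; o runs 6, 9, 12 — each is linear in n (n = 1, 2, …).
At n = 5 the blocks have lengths 8, 7, 18.

aaaaaaaazzzzzzzoooooooooooooooooo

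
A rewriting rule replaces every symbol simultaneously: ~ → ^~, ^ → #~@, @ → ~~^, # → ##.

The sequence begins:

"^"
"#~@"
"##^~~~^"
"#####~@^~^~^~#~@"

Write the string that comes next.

Applying the rule to each of the 16 symbols of #####~@^~^~^~#~@ gives the pieces ## ## ## ## ## ^~ ~~^ #~@ ^~ #~@ ^~ #~@ ^~ ## ^~ ~~^, which concatenate to the answer.

##########^~~~^#~@^~#~@^~#~@^~##^~~~^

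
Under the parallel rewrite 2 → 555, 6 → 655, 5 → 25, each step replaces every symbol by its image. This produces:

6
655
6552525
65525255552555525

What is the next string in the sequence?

655252555525555252525255552525252555525

φ(65525255552555525) expands symbol-by-symbol to 655 25 25 555 25 555 25 25 25 25 555 25 25 25 25 555 25; joining the 17 pieces gives the next term.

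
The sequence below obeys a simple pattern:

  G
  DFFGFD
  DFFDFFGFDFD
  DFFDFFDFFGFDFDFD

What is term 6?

Each term wraps the previous one in DFF on the left and FD on the right.
From DFFDFFDFFGFDFDFD, 2 further steps: DFFDFFDFFGFDFDFD → DFFDFFDFFDFFGFDFDFDFD → (answer).

DFFDFFDFFDFFDFFGFDFDFDFDFD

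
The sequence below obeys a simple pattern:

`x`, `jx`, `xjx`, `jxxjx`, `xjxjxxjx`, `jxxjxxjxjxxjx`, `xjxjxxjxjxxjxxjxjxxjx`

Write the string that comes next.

From term 3 onward, concatenate the second-to-last term with the last: x·jx = xjx, jx·xjx = jxxjx, …
So term 8 is jxxjxxjxjxxjx·xjxjxxjxjxxjxxjxjxxjx.

jxxjxxjxjxxjxxjxjxxjxjxxjxxjxjxxjx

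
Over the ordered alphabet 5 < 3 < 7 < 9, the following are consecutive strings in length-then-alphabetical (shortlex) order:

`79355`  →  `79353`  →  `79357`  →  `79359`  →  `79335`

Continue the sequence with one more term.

79333

Treat 79335 as a base-4 numeral over the given alphabet and add one, carrying through any trailing 9's.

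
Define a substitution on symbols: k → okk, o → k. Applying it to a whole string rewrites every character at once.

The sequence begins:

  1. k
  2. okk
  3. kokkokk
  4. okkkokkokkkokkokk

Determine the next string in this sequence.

Rewriting the 17 symbols of okkkokkokkkokkokk one by one yields k okk okk okk k okk okk k okk okk okk k okk okk k okk okk; concatenated:

kokkokkokkkokkokkkokkokkokkkokkokkkokkokk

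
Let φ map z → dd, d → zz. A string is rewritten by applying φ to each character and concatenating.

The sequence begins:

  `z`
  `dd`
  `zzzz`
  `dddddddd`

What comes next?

Rewriting each symbol of dddddddd: d→zz, d→zz, d→zz, d→zz, d→zz, d→zz, d→zz, d→zz, which concatenates to zz zz zz zz zz zz zz zz.

zzzzzzzzzzzzzzzz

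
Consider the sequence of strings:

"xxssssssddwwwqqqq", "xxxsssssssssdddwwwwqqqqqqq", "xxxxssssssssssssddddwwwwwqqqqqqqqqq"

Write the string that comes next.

Reading off run lengths: x runs 2, 3, 4; s runs 6, 9, 12; d runs 2, 3, 4; w runs 3, 4, 5; q runs 4, 7, 10 — each is linear in n, where the shown terms are n = 2, 3, 4.
At n = 5 the blocks have lengths 5, 15, 5, 6, 13.

xxxxxsssssssssssssssdddddwwwwwwqqqqqqqqqqqqq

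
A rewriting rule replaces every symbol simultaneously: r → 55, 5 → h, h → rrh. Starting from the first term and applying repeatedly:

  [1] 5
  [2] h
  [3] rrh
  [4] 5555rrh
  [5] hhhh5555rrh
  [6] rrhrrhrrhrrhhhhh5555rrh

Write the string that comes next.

Replace each of the 23 characters of rrhrrhrrhrrhhhhh5555rrh in place — 55 55 rrh 55 55 rrh 55 55 rrh 55 55 rrh rrh rrh rrh rrh h h h h 55 55 rrh — and concatenate.

5555rrh5555rrh5555rrh5555rrhrrhrrhrrhrrhhhhh5555rrh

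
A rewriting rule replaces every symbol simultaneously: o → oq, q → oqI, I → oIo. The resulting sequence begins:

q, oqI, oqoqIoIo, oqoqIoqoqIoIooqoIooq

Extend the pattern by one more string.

Rewriting the 20 symbols of oqoqIoqoqIoIooqoIooq one by one yields oq oqI oq oqI oIo oq oqI oq oqI oIo oq oIo oq oq oqI oq oIo oq oq oqI; concatenated:

oqoqIoqoqIoIooqoqIoqoqIoIooqoIooqoqoqIoqoIooqoqoqI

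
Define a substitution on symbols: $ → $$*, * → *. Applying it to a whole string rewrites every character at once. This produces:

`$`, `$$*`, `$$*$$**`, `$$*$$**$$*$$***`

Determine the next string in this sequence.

Rewriting the 15 symbols of $$*$$**$$*$$*** one by one yields $$* $$* * $$* $$* * * $$* $$* * $$* $$* * * *; concatenated:

$$*$$**$$*$$***$$*$$**$$*$$****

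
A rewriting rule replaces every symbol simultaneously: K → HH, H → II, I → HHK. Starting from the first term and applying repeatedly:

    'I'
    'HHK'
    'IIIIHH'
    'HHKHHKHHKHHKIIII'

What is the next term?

Applying the rule to each of the 16 symbols of HHKHHKHHKHHKIIII gives the pieces II II HH II II HH II II HH II II HH HHK HHK HHK HHK, which concatenate to the answer.

IIIIHHIIIIHHIIIIHHIIIIHHHHKHHKHHKHHK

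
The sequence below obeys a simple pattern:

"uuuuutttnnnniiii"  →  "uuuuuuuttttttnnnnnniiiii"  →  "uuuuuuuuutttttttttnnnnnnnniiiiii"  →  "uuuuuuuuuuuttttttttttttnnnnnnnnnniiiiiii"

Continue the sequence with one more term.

Reading off run lengths: u runs 5, 7, 9, 11; t runs 3, 6, 9, 12; n runs 4, 6, 8, 10; i runs 4, 5, 6, 7 — each is linear in n (n = 1, 2, …).
For the next term, n = 5, so the run lengths are 13, 15, 12, 8.

uuuuuuuuuuuuutttttttttttttttnnnnnnnnnnnniiiiiiii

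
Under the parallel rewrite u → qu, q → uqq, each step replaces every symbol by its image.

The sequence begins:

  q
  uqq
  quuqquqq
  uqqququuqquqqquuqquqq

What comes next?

quuqquqquqqquuqqququuqquqqquuqquqquqqququuqquqqquuqquqq

φ(uqqququuqquqqquuqquqq) expands symbol-by-symbol to qu uqq uqq uqq qu uqq qu qu uqq uqq qu uqq uqq uqq qu qu uqq uqq qu uqq uqq; joining the 21 pieces gives the next term.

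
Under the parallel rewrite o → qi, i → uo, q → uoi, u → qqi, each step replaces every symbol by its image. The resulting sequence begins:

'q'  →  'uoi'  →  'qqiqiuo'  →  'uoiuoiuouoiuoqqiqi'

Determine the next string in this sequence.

qqiqiuoqqiqiuoqqiqiqqiqiuoqqiqiuoiuoiuouoiuo

φ(uoiuoiuouoiuoqqiqi) expands symbol-by-symbol to qqi qi uo qqi qi uo qqi qi qqi qi uo qqi qi uoi uoi uo uoi uo; joining the 18 pieces gives the next term.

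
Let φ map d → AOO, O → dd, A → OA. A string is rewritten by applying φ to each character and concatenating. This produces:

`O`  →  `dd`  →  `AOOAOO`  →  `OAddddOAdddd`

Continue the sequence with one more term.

ddOAAOOAOOAOOAOOddOAAOOAOOAOOAOO

Apply φ to OAddddOAdddd symbol by symbol: O→dd, A→OA, d→AOO, d→AOO, d→AOO, d→AOO, O→dd, A→OA, d→AOO, d→AOO, d→AOO, d→AOO; joined: dd OA AOO AOO AOO AOO dd OA AOO AOO AOO AOO.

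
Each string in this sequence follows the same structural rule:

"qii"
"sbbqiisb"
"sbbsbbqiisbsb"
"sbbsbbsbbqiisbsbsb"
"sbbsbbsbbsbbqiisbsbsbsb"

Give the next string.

Every step adds sbb to the front and sb to the end of the previous string.
So the next term is sbb·sbbsbbsbbsbbqiisbsbsbsb·sb.

sbbsbbsbbsbbsbbqiisbsbsbsbsb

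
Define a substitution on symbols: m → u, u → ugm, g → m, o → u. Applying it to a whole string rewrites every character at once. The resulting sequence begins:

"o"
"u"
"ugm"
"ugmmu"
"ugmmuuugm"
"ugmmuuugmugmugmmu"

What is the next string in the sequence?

ugmmuuugmugmugmmuugmmuugmmuuugm

Replace each of the 17 characters of ugmmuuugmugmugmmu in place — ugm m u u ugm ugm ugm m u ugm m u ugm m u u ugm — and concatenate.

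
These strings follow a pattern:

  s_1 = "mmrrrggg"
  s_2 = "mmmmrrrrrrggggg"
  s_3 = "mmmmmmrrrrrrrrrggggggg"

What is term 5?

mmmmmmmmmmrrrrrrrrrrrrrrrggggggggggg

The n-th term is 2n m's then 3n r's then 2n+1 g's (n = 1, 2, …).
Setting n = 5 gives 10, 15, 11 characters in each block.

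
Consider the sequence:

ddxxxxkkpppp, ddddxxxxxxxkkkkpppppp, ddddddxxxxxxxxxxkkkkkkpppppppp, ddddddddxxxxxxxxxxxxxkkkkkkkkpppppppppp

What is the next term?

Each string has the form d^{2n-2} x^{3n-2} k^{2n-2} p^{2n}, where the shown terms are n = 2, 3, 4, 5.
At n = 6 the blocks have lengths 10, 16, 10, 12.

ddddddddddxxxxxxxxxxxxxxxxkkkkkkkkkkpppppppppppp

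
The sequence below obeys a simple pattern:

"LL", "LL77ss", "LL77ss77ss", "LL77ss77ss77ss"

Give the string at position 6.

The strings grow by a fixed suffix 77ss each time.
From LL77ss77ss77ss, 2 further steps: LL77ss77ss77ss → LL77ss77ss77ss77ss → (answer).

LL77ss77ss77ss77ss77ss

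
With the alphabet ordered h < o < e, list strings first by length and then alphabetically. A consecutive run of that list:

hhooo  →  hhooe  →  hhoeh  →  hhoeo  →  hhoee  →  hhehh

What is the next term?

hheho

The successor of hhehh increments the rightmost position that isn't already e and resets every position after it to h.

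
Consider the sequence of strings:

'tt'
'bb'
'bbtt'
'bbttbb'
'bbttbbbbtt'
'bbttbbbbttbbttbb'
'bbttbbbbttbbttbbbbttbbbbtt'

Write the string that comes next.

From term 3 onward, concatenate the last term with the second-to-last: bb·tt = bbtt, bbtt·bb = bbttbb, …
Continuing: bbttbbbbttbbttbbbbttbbbbtt · bbttbbbbttbbttbb gives term 8.

bbttbbbbttbbttbbbbttbbbbttbbttbbbbttbbttbb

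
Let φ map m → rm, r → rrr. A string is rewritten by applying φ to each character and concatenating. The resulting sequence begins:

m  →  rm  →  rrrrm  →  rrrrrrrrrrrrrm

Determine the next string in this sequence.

Replace each of the 14 characters of rrrrrrrrrrrrrm in place — rrr rrr rrr rrr rrr rrr rrr rrr rrr rrr rrr rrr rrr rm — and concatenate.

rrrrrrrrrrrrrrrrrrrrrrrrrrrrrrrrrrrrrrrrm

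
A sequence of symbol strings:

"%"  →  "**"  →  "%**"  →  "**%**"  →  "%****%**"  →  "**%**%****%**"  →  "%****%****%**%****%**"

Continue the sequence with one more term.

**%**%****%**%****%****%**%****%**

This is a Fibonacci-style word recurrence s(k) = s(k−2)·s(k−1): e.g. %·** = %**.
Continuing: **%**%****%** · %****%****%**%****%** gives term 8.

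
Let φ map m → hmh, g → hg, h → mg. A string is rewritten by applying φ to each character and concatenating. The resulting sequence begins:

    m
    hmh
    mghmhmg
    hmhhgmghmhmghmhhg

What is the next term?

Rewriting the 17 symbols of hmhhgmghmhmghmhhg one by one yields mg hmh mg mg hg hmh hg mg hmh mg hmh hg mg hmh mg mg hg; concatenated:

mghmhmgmghghmhhgmghmhmghmhhgmghmhmgmghg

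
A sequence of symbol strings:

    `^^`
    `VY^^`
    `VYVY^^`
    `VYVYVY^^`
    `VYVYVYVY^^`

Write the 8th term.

Each term is the previous one with VY prepended.
From VYVYVYVY^^, 3 further steps: VYVYVYVY^^ → VYVYVYVYVY^^ → VYVYVYVYVYVY^^ → (answer).

VYVYVYVYVYVYVY^^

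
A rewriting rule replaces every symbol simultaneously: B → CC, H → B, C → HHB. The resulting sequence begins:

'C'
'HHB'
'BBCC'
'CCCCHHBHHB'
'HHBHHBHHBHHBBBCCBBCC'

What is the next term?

BBCCBBCCBBCCBBCCCCCCHHBHHBCCCCHHBHHB

Applying the rule to each of the 20 symbols of HHBHHBHHBHHBBBCCBBCC gives the pieces B B CC B B CC B B CC B B CC CC CC HHB HHB CC CC HHB HHB, which concatenate to the answer.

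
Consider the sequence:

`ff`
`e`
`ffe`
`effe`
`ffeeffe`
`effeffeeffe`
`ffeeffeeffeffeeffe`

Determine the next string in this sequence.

This is a Fibonacci-style word recurrence s(k) = s(k−2)·s(k−1): e.g. ff·e = ffe.
So term 8 is effeffeeffe·ffeeffeeffeffeeffe.

effeffeeffeffeeffeeffeffeeffe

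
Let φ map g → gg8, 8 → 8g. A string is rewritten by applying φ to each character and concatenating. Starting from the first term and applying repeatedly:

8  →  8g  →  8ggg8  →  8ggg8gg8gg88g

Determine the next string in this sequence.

Applying the rule to each of the 13 symbols of 8ggg8gg8gg88g gives the pieces 8g gg8 gg8 gg8 8g gg8 gg8 8g gg8 gg8 8g 8g gg8, which concatenate to the answer.

8ggg8gg8gg88ggg8gg88ggg8gg88g8ggg8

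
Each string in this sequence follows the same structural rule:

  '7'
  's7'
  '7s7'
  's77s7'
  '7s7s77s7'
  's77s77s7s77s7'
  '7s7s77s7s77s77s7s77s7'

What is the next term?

This is a Fibonacci-style word recurrence s(k) = s(k−2)·s(k−1): e.g. 7·s7 = 7s7.
So term 8 is s77s77s7s77s7·7s7s77s7s77s77s7s77s7.

s77s77s7s77s77s7s77s7s77s77s7s77s7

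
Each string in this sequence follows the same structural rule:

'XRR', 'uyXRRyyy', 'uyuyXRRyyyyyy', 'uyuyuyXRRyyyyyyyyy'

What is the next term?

Every step adds uy to the front and yyy to the end of the previous string.
Applying this once more to uyuyuyXRRyyyyyyyyy:

uyuyuyuyXRRyyyyyyyyyyyy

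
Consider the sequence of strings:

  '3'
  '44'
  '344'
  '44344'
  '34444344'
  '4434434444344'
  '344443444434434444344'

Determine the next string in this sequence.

4434434444344344443444434434444344

From term 3 onward, concatenate the second-to-last term with the last: 3·44 = 344, 44·344 = 44344, …
So term 8 is 4434434444344·344443444434434444344.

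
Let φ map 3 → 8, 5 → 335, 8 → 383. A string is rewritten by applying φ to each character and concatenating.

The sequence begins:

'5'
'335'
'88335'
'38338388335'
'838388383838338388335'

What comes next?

3838383838338383838383838388383838338388335

Replace each of the 21 characters of 838388383838338388335 in place — 383 8 383 8 383 383 8 383 8 383 8 383 8 8 383 8 383 383 8 8 335 — and concatenate.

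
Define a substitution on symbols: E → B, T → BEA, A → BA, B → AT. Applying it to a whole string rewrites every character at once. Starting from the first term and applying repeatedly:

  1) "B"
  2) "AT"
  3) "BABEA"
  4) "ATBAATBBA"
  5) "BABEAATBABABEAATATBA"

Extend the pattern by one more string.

Rewriting the 20 symbols of BABEAATBABABEAATATBA one by one yields AT BA AT B BA BA BEA AT BA AT BA AT B BA BA BEA BA BEA AT BA; concatenated:

ATBAATBBABABEAATBAATBAATBBABABEABABEAATBA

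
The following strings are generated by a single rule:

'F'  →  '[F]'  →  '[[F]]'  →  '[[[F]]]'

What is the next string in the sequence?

[[[[F]]]]

Every step adds [ to the front and ] to the end of the previous string.
So the next term is [·[[[F]]]·].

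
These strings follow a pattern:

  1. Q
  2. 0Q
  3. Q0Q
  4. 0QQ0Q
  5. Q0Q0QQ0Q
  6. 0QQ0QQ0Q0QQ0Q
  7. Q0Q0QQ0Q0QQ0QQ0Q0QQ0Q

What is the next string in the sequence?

This is a Fibonacci-style word recurrence s(k) = s(k−2)·s(k−1): e.g. Q·0Q = Q0Q.
Continuing: 0QQ0QQ0Q0QQ0Q · Q0Q0QQ0Q0QQ0QQ0Q0QQ0Q gives term 8.

0QQ0QQ0Q0QQ0QQ0Q0QQ0Q0QQ0QQ0Q0QQ0Q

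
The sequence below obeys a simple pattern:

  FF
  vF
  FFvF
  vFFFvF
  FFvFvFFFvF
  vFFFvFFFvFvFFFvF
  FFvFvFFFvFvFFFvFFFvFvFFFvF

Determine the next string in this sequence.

From term 3 onward, concatenate the second-to-last term with the last: FF·vF = FFvF, vF·FFvF = vFFFvF, …
So term 8 is vFFFvFFFvFvFFFvF·FFvFvFFFvFvFFFvFFFvFvFFFvF.

vFFFvFFFvFvFFFvFFFvFvFFFvFvFFFvFFFvFvFFFvF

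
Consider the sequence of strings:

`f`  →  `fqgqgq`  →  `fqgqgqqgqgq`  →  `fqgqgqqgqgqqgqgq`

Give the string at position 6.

Every step adds qgqgq to the end: s(k+1) = s(k)·qgqgq.
From fqgqgqqgqgqqgqgq, 2 further steps: fqgqgqqgqgqqgqgq → fqgqgqqgqgqqgqgqqgqgq → (answer).

fqgqgqqgqgqqgqgqqgqgqqgqgq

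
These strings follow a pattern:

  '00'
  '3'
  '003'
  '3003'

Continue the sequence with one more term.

This is a Fibonacci-style word recurrence s(k) = s(k−2)·s(k−1): e.g. 00·3 = 003.
Continuing: 003 · 3003 gives term 5.

0033003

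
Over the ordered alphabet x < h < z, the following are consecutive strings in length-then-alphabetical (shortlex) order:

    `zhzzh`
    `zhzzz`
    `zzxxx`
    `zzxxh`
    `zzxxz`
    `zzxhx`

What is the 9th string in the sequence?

Stepping forward 3 times from zzxhx: zzxhx → zzxhh → zzxhz, then the target.

zzxzx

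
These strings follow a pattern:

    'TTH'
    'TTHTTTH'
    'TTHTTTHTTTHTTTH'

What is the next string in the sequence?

Each string is two copies of the previous one joined by 'T'.
Doubling TTHTTTHTTTHTTTH with 'T' between the halves:

TTHTTTHTTTHTTTHTTTHTTTHTTTHTTTH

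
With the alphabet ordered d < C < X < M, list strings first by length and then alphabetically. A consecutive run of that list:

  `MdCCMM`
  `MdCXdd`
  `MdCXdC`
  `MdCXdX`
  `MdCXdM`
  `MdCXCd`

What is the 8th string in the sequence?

MdCXCX

Continuing the enumeration 2 steps past MdCXCd: MdCXCd → MdCXCC → (answer).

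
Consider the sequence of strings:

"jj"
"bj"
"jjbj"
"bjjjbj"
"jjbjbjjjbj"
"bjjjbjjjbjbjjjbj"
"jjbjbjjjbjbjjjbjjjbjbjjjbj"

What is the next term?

Each term (from the third on) is the two preceding terms concatenated in order: term 3 = jj·bj = jjbj.
Continuing: bjjjbjjjbjbjjjbj · jjbjbjjjbjbjjjbjjjbjbjjjbj gives term 8.

bjjjbjjjbjbjjjbjjjbjbjjjbjbjjjbjjjbjbjjjbj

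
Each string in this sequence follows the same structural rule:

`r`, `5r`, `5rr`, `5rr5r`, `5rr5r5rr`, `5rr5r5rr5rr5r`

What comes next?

Each term (from the third on) is the previous term followed by the one before it: term 3 = 5r·r = 5rr.
So term 7 is 5rr5r5rr5rr5r·5rr5r5rr.

5rr5r5rr5rr5r5rr5r5rr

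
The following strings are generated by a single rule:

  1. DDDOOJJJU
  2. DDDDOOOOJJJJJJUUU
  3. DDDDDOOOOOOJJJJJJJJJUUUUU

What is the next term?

DDDDDDOOOOOOOOJJJJJJJJJJJJUUUUUUU

Each string has the form D^{n+2} O^{2n} J^{3n} U^{2n-1} (n = 1, 2, …).
For the next term, n = 4, so the run lengths are 6, 8, 12, 7.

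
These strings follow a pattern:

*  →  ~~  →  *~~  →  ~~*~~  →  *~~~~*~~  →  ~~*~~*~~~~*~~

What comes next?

*~~~~*~~~~*~~*~~~~*~~

From term 3 onward, concatenate the second-to-last term with the last: *·~~ = *~~, ~~·*~~ = ~~*~~, …
The next term joins *~~~~*~~ and ~~*~~*~~~~*~~.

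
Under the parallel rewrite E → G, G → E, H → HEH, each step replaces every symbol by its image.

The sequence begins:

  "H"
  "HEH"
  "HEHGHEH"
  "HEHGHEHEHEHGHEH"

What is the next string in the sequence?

HEHGHEHEHEHGHEHGHEHGHEHEHEHGHEH

φ(HEHGHEHEHEHGHEH) expands symbol-by-symbol to HEH G HEH E HEH G HEH G HEH G HEH E HEH G HEH; joining the 15 pieces gives the next term.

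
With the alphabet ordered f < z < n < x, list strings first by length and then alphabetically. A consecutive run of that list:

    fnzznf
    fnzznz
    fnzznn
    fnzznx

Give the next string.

fnzzxf

Find the rightmost character of fnzznx below x, bump it to the next letter, and reset everything to its right to f.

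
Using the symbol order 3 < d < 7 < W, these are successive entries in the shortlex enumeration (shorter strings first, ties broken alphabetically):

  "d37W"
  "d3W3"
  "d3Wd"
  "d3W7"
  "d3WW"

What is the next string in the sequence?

Treat d3WW as a base-4 numeral over the given alphabet and add one, carrying through any trailing W's.

dd33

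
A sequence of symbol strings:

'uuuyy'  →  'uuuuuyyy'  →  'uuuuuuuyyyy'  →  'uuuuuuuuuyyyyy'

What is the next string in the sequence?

Reading off run lengths: u runs 3, 5, 7, 9; y runs 2, 3, 4, 5 — each is linear in n (n = 1, 2, …).
At n = 5 the blocks have lengths 11, 6.

uuuuuuuuuuuyyyyyy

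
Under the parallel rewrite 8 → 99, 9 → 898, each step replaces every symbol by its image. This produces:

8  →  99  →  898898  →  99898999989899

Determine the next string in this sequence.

Rewriting the 14 symbols of 99898999989899 one by one yields 898 898 99 898 99 898 898 898 898 99 898 99 898 898; concatenated:

89889899898998988988988989989899898898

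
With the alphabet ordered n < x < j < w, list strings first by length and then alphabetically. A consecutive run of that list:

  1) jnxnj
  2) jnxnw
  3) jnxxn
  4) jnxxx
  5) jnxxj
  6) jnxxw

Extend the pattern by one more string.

jnxjn

The successor of jnxxw increments the rightmost position that isn't already w and resets every position after it to n.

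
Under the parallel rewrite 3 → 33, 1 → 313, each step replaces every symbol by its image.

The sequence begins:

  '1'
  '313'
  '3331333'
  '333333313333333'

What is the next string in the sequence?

Applying the rule to each of the 15 symbols of 333333313333333 gives the pieces 33 33 33 33 33 33 33 313 33 33 33 33 33 33 33, which concatenate to the answer.

3333333333333331333333333333333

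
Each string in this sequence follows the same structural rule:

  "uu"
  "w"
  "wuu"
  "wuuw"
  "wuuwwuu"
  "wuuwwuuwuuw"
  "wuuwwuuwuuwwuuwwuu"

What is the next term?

Each term (from the third on) is the previous term followed by the one before it: term 3 = w·uu = wuu.
So term 8 is wuuwwuuwuuwwuuwwuu·wuuwwuuwuuw.

wuuwwuuwuuwwuuwwuuwuuwwuuwuuw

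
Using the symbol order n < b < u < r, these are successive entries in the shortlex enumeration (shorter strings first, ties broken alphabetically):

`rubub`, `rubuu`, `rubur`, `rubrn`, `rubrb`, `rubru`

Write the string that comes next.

rubrr

Find the rightmost character of rubru below r, bump it to the next letter, and reset everything to its right to n.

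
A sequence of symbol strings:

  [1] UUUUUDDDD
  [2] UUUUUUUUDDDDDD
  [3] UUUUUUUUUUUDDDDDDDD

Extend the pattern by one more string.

The n-th term is 3n-1 U's then 2n D's, where the shown terms are n = 2, 3, 4.
For the next term, n = 5, so the run lengths are 14, 10.

UUUUUUUUUUUUUUDDDDDDDDDD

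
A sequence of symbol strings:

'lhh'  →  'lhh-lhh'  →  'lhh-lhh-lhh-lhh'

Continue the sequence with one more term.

Each string is two copies of the previous one joined by '-'.
One more doubling of lhh-lhh-lhh-lhh gives the answer.

lhh-lhh-lhh-lhh-lhh-lhh-lhh-lhh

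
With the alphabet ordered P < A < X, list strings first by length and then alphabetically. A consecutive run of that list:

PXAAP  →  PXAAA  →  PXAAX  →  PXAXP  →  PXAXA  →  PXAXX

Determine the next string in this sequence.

PXXPP

The successor of PXAXX increments the rightmost position that isn't already X and resets every position after it to P.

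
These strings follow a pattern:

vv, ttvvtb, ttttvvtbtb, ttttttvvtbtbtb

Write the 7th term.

s(k+1) = tt·s(k)·tb, so each term gains tt as a prefix and tb as a suffix.
From ttttttvvtbtbtb, 3 further steps: ttttttvvtbtbtb → ttttttttvvtbtbtbtb → ttttttttttvvtbtbtbtbtb → (answer).

ttttttttttttvvtbtbtbtbtbtb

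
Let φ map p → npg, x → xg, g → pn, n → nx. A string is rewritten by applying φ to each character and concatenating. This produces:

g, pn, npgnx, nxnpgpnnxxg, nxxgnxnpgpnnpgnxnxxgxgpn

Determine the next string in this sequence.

Rewriting the 24 symbols of nxxgnxnpgpnnpgnxnxxgxgpn one by one yields nx xg xg pn nx xg nx npg pn npg nx nx npg pn nx xg nx xg xg pn xg pn npg nx; concatenated:

nxxgxgpnnxxgnxnpgpnnpgnxnxnpgpnnxxgnxxgxgpnxgpnnpgnx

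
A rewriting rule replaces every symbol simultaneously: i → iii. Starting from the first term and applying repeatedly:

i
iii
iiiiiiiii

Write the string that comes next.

Expanding iiiiiiiii: i→iii, i→iii, i→iii, i→iii, i→iii, i→iii, i→iii, i→iii, i→iii. Concatenated: iii iii iii iii iii iii iii iii iii.

iiiiiiiiiiiiiiiiiiiiiiiiiii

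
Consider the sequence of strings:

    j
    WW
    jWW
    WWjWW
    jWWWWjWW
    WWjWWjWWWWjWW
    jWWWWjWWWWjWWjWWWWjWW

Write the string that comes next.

WWjWWjWWWWjWWjWWWWjWWWWjWWjWWWWjWW

From term 3 onward, concatenate the second-to-last term with the last: j·WW = jWW, WW·jWW = WWjWW, …
Continuing: WWjWWjWWWWjWW · jWWWWjWWWWjWWjWWWWjWW gives term 8.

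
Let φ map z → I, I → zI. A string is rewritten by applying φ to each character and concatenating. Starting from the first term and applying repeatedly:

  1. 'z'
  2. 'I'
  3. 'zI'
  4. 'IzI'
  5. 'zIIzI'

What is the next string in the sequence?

IzIzIIzI

Rewriting each symbol of zIIzI: z→I, I→zI, I→zI, z→I, I→zI, which concatenates to I zI zI I zI.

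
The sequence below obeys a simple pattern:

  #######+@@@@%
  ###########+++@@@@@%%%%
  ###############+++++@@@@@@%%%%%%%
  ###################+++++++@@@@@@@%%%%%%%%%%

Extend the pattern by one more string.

Reading off run lengths: # runs 7, 11, 15, 19; + runs 1, 3, 5, 7; @ runs 4, 5, 6, 7; % runs 1, 4, 7, 10 — each is linear in n (n = 1, 2, …).
Setting n = 5 gives 23, 9, 8, 13 characters in each block.

#######################+++++++++@@@@@@@@%%%%%%%%%%%%%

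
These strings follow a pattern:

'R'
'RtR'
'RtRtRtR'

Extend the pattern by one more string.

Each string is two copies of the previous one joined by 't'.
One more doubling of RtRtRtR gives the answer.

RtRtRtRtRtRtRtR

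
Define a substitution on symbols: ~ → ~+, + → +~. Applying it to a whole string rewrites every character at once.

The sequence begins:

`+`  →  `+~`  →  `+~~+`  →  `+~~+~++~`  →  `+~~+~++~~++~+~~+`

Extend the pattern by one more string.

Replace each of the 16 characters of +~~+~++~~++~+~~+ in place — +~ ~+ ~+ +~ ~+ +~ +~ ~+ ~+ +~ +~ ~+ +~ ~+ ~+ +~ — and concatenate.

+~~+~++~~++~+~~+~++~+~~++~~+~++~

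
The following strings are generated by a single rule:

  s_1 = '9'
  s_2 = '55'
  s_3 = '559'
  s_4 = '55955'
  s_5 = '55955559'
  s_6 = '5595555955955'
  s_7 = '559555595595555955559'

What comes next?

5595555955955559555595595555955955

This is a Fibonacci-style word recurrence s(k) = s(k−1)·s(k−2): e.g. 55·9 = 559.
Continuing: 559555595595555955559 · 5595555955955 gives term 8.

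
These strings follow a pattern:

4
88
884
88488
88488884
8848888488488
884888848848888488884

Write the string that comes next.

8848888488488884888848848888488488

From term 3 onward, concatenate the last term with the second-to-last: 88·4 = 884, 884·88 = 88488, …
So term 8 is 884888848848888488884·8848888488488.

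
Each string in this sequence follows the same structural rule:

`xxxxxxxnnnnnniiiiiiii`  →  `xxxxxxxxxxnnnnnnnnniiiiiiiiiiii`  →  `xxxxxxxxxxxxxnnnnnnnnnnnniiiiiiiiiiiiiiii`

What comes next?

xxxxxxxxxxxxxxxxnnnnnnnnnnnnnnniiiiiiiiiiiiiiiiiiii

The n-th term is 3n+1 x's then 3n n's then 4n i's, where the shown terms are n = 2, 3, 4.
Setting n = 5 gives 16, 15, 20 characters in each block.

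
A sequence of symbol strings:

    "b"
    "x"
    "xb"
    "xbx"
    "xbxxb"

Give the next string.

xbxxbxbx

From term 3 onward, concatenate the last term with the second-to-last: x·b = xb, xb·x = xbx, …
So term 6 is xbxxb·xbx.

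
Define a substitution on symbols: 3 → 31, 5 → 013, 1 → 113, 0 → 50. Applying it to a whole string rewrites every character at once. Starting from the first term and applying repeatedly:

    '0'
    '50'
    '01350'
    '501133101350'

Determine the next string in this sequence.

Apply φ to 501133101350 symbol by symbol: 5→013, 0→50, 1→113, 1→113, 3→31, 3→31, 1→113, 0→50, 1→113, 3→31, 5→013, 0→50; joined: 013 50 113 113 31 31 113 50 113 31 013 50.

013501131133131113501133101350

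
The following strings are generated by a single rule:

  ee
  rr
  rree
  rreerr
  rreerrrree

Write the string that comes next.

Each term (from the third on) is the previous term followed by the one before it: term 3 = rr·ee = rree.
So term 6 is rreerrrree·rreerr.

rreerrrreerreerr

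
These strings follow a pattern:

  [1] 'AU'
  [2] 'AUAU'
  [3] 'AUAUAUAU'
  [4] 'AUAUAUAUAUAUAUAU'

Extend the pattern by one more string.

AUAUAUAUAUAUAUAUAUAUAUAUAUAUAUAU

s(k+1) = s(k)·s(k) — each term doubles the last.
So the next term is two copies of AUAUAUAUAUAUAUAU.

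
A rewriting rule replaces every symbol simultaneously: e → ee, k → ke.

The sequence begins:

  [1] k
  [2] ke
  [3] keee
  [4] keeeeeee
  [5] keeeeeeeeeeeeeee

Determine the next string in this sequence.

Rewriting the 16 symbols of keeeeeeeeeeeeeee one by one yields ke ee ee ee ee ee ee ee ee ee ee ee ee ee ee ee; concatenated:

keeeeeeeeeeeeeeeeeeeeeeeeeeeeeee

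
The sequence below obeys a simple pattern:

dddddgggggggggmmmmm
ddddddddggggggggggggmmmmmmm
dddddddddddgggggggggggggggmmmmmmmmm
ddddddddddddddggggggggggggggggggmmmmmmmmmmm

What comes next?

Reading off run lengths: d runs 5, 8, 11, 14; g runs 9, 12, 15, 18; m runs 5, 7, 9, 11 — each is linear in n, where the shown terms are n = 2, 3, 4, 5.
For the next term, n = 6, so the run lengths are 17, 21, 13.

dddddddddddddddddgggggggggggggggggggggmmmmmmmmmmmmm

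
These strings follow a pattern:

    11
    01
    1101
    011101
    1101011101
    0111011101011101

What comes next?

11010111010111011101011101

Each term (from the third on) is the two preceding terms concatenated in order: term 3 = 11·01 = 1101.
So term 7 is 1101011101·0111011101011101.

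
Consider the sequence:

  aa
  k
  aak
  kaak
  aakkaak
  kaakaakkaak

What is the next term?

aakkaakkaakaakkaak

Each term (from the third on) is the two preceding terms concatenated in order: term 3 = aa·k = aak.
So term 7 is aakkaak·kaakaakkaak.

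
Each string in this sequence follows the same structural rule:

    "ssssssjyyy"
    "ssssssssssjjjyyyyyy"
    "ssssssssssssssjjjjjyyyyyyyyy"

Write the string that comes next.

ssssssssssssssssssjjjjjjjyyyyyyyyyyyy

Each string has the form s^{4n+2} j^{2n-1} y^{3n} (n = 1, 2, …).
For the next term, n = 4, so the run lengths are 18, 7, 12.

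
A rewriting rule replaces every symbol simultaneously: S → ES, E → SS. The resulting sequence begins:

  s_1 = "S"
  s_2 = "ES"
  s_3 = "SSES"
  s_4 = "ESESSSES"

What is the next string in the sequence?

Apply φ to ESESSSES symbol by symbol: E→SS, S→ES, E→SS, S→ES, S→ES, S→ES, E→SS, S→ES; joined: SS ES SS ES ES ES SS ES.

SSESSSESESESSSES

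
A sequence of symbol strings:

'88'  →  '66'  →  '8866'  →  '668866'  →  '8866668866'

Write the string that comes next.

From term 3 onward, concatenate the second-to-last term with the last: 88·66 = 8866, 66·8866 = 668866, …
The next term joins 668866 and 8866668866.

6688668866668866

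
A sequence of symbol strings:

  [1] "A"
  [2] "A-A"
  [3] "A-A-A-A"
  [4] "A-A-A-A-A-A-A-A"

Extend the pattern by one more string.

s(k+1) = s(k)·-·s(k) — each term doubles the last with '-' between the halves.
So the next term is two copies of A-A-A-A-A-A-A-A with '-' between the halves.

A-A-A-A-A-A-A-A-A-A-A-A-A-A-A-A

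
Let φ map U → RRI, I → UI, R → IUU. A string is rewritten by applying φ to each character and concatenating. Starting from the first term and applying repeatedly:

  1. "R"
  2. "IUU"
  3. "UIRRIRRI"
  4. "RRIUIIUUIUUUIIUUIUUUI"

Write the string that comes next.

IUUIUUUIRRIUIUIRRIRRIUIRRIRRIRRIUIUIRRIRRIUIRRIRRIRRIUI

Applying the rule to each of the 21 symbols of RRIUIIUUIUUUIIUUIUUUI gives the pieces IUU IUU UI RRI UI UI RRI RRI UI RRI RRI RRI UI UI RRI RRI UI RRI RRI RRI UI, which concatenate to the answer.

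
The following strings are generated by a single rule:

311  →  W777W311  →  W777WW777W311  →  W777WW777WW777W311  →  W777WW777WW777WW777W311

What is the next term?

The strings grow by a fixed prefix W777W each time.
Applying this once more to W777WW777WW777WW777W311:

W777WW777WW777WW777WW777W311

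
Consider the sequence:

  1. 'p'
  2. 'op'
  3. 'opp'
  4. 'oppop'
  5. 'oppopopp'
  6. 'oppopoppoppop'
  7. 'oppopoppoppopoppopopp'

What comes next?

Each term (from the third on) is the previous term followed by the one before it: term 3 = op·p = opp.
So term 8 is oppopoppoppopoppopopp·oppopoppoppop.

oppopoppoppopoppopoppoppopoppoppop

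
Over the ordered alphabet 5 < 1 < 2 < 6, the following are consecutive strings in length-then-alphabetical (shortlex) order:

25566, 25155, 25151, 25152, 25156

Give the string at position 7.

Advancing 2 positions from 25156 through 25156 → 25115 reaches term 7.

25111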